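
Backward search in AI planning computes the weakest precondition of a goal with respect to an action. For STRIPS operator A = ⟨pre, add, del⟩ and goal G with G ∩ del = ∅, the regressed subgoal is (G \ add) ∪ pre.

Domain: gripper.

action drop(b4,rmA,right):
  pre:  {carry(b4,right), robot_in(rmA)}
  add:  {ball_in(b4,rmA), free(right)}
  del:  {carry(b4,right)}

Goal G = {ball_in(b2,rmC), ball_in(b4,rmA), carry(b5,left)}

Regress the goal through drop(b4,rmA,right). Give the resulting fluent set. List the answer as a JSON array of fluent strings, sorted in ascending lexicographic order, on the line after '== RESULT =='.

Compute (G \ add) ∪ pre:
  G ∩ del = {}  (empty — regression defined)
  G \ add = {ball_in(b2,rmC), ball_in(b4,rmA), carry(b5,left)} \ {ball_in(b4,rmA), free(right)} = {ball_in(b2,rmC), carry(b5,left)}
  ∪ pre   = {ball_in(b2,rmC), carry(b5,left)} ∪ {carry(b4,right), robot_in(rmA)}
          = {ball_in(b2,rmC), carry(b4,right), carry(b5,left), robot_in(rmA)}

== RESULT ==
["ball_in(b2,rmC)", "carry(b4,right)", "carry(b5,left)", "robot_in(rmA)"]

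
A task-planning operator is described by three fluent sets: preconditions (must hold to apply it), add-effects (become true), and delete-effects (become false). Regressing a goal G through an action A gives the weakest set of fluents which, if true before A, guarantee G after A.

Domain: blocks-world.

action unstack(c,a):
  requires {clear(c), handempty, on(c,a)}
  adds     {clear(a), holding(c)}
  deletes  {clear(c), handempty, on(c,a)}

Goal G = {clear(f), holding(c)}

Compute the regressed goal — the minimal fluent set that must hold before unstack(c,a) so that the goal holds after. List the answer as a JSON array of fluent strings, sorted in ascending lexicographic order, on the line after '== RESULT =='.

Regress:
  G ∩ del = {}  (empty — regression defined)
  G \ add = {clear(f), holding(c)} \ {clear(a), holding(c)} = {clear(f)}
  ∪ pre   = {clear(f)} ∪ {clear(c), handempty, on(c,a)}
          = {clear(c), clear(f), handempty, on(c,a)}

== RESULT ==
["clear(c)", "clear(f)", "handempty", "on(c,a)"]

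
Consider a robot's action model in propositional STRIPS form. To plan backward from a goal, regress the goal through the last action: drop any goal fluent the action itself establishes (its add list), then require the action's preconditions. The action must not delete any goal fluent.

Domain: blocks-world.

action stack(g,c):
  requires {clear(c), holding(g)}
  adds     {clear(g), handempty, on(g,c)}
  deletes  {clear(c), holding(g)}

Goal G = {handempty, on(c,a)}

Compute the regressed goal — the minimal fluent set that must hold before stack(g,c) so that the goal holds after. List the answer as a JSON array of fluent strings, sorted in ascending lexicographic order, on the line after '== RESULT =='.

Compute (G \ add) ∪ pre:
  G ∩ del = {}  (empty — regression defined)
  G \ add = {handempty, on(c,a)} \ {clear(g), handempty, on(g,c)} = {on(c,a)}
  ∪ pre   = {on(c,a)} ∪ {clear(c), holding(g)}
          = {clear(c), holding(g), on(c,a)}

== RESULT ==
["clear(c)", "holding(g)", "on(c,a)"]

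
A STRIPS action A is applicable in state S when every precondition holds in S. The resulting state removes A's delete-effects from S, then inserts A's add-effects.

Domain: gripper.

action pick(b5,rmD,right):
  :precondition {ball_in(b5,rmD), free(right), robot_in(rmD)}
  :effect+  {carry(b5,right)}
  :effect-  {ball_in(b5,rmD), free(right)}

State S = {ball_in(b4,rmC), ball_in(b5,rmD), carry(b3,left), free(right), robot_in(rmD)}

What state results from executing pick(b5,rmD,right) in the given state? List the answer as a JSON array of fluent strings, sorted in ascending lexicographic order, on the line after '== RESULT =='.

Progress:
  pre ⊆ S: {ball_in(b5,rmD), free(right), robot_in(rmD)} ⊆ S  — applicable
  S \ del = {ball_in(b4,rmC), carry(b3,left), robot_in(rmD)}
  ∪ add   = {ball_in(b4,rmC), carry(b3,left), carry(b5,right), robot_in(rmD)}

== RESULT ==
["ball_in(b4,rmC)", "carry(b3,left)", "carry(b5,right)", "robot_in(rmD)"]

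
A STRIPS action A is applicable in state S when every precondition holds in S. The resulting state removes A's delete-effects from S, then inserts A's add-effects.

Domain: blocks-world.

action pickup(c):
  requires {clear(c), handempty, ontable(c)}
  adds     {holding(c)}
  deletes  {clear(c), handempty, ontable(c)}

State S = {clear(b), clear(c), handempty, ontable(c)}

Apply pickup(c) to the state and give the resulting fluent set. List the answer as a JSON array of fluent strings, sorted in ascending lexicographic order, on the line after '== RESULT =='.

Progress:
  pre ⊆ S: {clear(c), handempty, ontable(c)} ⊆ S  — applicable
  S \ del = {clear(b)}
  ∪ add   = {clear(b), holding(c)}

== RESULT ==
["clear(b)", "holding(c)"]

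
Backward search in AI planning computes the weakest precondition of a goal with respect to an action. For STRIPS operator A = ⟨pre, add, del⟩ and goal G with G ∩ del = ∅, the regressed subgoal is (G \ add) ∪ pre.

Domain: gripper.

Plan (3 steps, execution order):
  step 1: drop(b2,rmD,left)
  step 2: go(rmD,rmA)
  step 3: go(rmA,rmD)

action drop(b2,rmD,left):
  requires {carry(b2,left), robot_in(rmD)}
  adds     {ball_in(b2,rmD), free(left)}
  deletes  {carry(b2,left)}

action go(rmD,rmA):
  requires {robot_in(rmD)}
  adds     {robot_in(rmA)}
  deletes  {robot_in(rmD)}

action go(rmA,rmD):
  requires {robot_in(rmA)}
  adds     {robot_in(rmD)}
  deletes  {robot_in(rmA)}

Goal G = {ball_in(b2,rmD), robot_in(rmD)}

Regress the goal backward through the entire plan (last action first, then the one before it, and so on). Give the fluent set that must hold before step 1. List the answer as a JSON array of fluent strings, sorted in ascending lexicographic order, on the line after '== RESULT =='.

Regress step by step:
  through step 3 (go(rmA,rmD)): drop {robot_in(rmD)}, keep {ball_in(b2,rmD)}, require {robot_in(rmA)}
    → {ball_in(b2,rmD), robot_in(rmA)}
  through step 2 (go(rmD,rmA)): drop {robot_in(rmA)}, keep {ball_in(b2,rmD)}, require {robot_in(rmD)}
    → {ball_in(b2,rmD), robot_in(rmD)}
  through step 1 (drop(b2,rmD,left)): drop {ball_in(b2,rmD)}, keep {robot_in(rmD)}, require {carry(b2,left), robot_in(rmD)}
    → {carry(b2,left), robot_in(rmD)}

== RESULT ==
["carry(b2,left)", "robot_in(rmD)"]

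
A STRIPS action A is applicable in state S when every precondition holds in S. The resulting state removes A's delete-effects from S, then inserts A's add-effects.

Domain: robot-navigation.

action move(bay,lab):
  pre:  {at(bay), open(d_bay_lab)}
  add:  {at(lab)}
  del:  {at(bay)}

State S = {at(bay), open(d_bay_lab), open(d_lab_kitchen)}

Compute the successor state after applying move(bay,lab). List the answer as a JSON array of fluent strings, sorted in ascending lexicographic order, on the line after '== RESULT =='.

Compute (S \ del) ∪ add:
  pre ⊆ S: {at(bay), open(d_bay_lab)} ⊆ S  — applicable
  S \ del = {open(d_bay_lab), open(d_lab_kitchen)}
  ∪ add   = {at(lab), open(d_bay_lab), open(d_lab_kitchen)}

== RESULT ==
["at(lab)", "open(d_bay_lab)", "open(d_lab_kitchen)"]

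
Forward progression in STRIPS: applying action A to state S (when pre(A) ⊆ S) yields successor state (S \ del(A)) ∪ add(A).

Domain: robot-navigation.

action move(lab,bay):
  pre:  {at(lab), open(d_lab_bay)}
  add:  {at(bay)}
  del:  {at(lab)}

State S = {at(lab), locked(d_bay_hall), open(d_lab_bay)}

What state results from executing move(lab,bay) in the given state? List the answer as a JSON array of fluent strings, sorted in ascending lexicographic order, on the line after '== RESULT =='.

Progress:
  pre ⊆ S: {at(lab), open(d_lab_bay)} ⊆ S  — applicable
  S \ del = {locked(d_bay_hall), open(d_lab_bay)}
  ∪ add   = {at(bay), locked(d_bay_hall), open(d_lab_bay)}

== RESULT ==
["at(bay)", "locked(d_bay_hall)", "open(d_lab_bay)"]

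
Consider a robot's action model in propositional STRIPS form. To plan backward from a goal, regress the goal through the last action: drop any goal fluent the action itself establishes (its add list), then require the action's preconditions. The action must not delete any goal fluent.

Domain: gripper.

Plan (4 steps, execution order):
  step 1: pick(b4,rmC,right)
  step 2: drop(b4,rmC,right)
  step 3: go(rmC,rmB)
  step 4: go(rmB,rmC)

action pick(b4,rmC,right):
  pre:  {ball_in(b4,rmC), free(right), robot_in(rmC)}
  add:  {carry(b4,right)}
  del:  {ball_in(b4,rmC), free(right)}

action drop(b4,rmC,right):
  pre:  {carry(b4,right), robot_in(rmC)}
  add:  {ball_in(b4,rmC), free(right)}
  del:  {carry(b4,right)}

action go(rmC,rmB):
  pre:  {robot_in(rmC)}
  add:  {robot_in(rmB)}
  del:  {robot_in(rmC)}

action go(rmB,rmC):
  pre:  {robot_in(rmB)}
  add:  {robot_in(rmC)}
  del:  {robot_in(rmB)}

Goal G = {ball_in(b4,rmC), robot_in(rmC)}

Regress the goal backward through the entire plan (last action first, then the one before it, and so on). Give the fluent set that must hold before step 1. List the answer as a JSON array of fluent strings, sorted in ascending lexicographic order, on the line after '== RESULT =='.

Work backward from the goal:
  through step 4 (go(rmB,rmC)): drop {robot_in(rmC)}, keep {ball_in(b4,rmC)}, require {robot_in(rmB)}
    → {ball_in(b4,rmC), robot_in(rmB)}
  through step 3 (go(rmC,rmB)): drop {robot_in(rmB)}, keep {ball_in(b4,rmC)}, require {robot_in(rmC)}
    → {ball_in(b4,rmC), robot_in(rmC)}
  through step 2 (drop(b4,rmC,right)): drop {ball_in(b4,rmC)}, keep {robot_in(rmC)}, require {carry(b4,right), robot_in(rmC)}
    → {carry(b4,right), robot_in(rmC)}
  through step 1 (pick(b4,rmC,right)): drop {carry(b4,right)}, keep {robot_in(rmC)}, require {ball_in(b4,rmC), free(right), robot_in(rmC)}
    → {ball_in(b4,rmC), free(right), robot_in(rmC)}

== RESULT ==
["ball_in(b4,rmC)", "free(right)", "robot_in(rmC)"]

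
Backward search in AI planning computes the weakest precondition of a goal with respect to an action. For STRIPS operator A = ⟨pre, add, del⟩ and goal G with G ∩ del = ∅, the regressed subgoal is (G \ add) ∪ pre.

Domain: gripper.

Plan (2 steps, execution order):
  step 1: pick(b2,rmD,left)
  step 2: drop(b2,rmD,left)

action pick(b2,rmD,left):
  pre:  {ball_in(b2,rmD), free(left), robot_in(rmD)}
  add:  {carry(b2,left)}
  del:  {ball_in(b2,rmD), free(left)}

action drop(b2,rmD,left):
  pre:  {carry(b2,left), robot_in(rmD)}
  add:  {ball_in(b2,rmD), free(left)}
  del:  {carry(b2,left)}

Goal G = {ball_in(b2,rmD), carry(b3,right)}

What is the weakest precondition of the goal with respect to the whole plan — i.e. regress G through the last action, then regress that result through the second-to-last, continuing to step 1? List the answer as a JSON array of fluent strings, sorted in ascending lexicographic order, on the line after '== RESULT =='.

Work backward from the goal:
  through step 2 (drop(b2,rmD,left)): drop {ball_in(b2,rmD)}, keep {carry(b3,right)}, require {carry(b2,left), robot_in(rmD)}
    → {carry(b2,left), carry(b3,right), robot_in(rmD)}
  through step 1 (pick(b2,rmD,left)): drop {carry(b2,left)}, keep {carry(b3,right), robot_in(rmD)}, require {ball_in(b2,rmD), free(left), robot_in(rmD)}
    → {ball_in(b2,rmD), carry(b3,right), free(left), robot_in(rmD)}

== RESULT ==
["ball_in(b2,rmD)", "carry(b3,right)", "free(left)", "robot_in(rmD)"]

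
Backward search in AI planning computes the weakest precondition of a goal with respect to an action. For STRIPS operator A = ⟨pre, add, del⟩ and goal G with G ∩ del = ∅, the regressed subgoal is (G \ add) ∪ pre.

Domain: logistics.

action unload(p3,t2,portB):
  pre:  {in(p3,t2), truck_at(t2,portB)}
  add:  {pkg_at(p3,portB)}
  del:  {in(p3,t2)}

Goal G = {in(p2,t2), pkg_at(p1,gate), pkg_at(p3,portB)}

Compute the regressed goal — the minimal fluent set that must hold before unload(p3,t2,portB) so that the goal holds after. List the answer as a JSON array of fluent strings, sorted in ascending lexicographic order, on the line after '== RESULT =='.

Compute (G \ add) ∪ pre:
  G ∩ del = {}  (empty — regression defined)
  G \ add = {in(p2,t2), pkg_at(p1,gate), pkg_at(p3,portB)} \ {pkg_at(p3,portB)} = {in(p2,t2), pkg_at(p1,gate)}
  ∪ pre   = {in(p2,t2), pkg_at(p1,gate)} ∪ {in(p3,t2), truck_at(t2,portB)}
          = {in(p2,t2), in(p3,t2), pkg_at(p1,gate), truck_at(t2,portB)}

== RESULT ==
["in(p2,t2)", "in(p3,t2)", "pkg_at(p1,gate)", "truck_at(t2,portB)"]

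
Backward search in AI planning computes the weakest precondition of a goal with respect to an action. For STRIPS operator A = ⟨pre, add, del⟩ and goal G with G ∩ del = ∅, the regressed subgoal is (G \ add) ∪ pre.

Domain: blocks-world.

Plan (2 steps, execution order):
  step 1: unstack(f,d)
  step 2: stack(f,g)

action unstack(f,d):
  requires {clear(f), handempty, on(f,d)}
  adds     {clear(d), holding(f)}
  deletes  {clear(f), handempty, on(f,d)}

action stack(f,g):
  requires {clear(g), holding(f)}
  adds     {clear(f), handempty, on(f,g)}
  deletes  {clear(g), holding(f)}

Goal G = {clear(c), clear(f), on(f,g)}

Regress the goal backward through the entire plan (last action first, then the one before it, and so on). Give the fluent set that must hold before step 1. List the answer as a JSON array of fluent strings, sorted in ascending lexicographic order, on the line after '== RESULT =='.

Regress step by step:
  through step 2 (stack(f,g)): drop {clear(f), on(f,g)}, keep {clear(c)}, require {clear(g), holding(f)}
    → {clear(c), clear(g), holding(f)}
  through step 1 (unstack(f,d)): drop {holding(f)}, keep {clear(c), clear(g)}, require {clear(f), handempty, on(f,d)}
    → {clear(c), clear(f), clear(g), handempty, on(f,d)}

== RESULT ==
["clear(c)", "clear(f)", "clear(g)", "handempty", "on(f,d)"]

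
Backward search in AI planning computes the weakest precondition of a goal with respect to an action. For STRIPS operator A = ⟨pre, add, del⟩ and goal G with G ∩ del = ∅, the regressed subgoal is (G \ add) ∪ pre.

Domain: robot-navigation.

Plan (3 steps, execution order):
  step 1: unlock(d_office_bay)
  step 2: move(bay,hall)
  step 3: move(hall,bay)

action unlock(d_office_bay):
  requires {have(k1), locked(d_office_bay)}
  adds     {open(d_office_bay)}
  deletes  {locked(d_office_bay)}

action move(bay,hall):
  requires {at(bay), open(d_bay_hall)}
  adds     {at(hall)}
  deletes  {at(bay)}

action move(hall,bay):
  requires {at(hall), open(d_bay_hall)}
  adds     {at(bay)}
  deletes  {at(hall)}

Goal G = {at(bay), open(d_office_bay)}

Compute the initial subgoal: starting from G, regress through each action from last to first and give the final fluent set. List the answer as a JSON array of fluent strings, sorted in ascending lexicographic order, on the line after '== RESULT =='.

Regress step by step:
  through step 3 (move(hall,bay)): drop {at(bay)}, keep {open(d_office_bay)}, require {at(hall), open(d_bay_hall)}
    → {at(hall), open(d_bay_hall), open(d_office_bay)}
  through step 2 (move(bay,hall)): drop {at(hall)}, keep {open(d_bay_hall), open(d_office_bay)}, require {at(bay), open(d_bay_hall)}
    → {at(bay), open(d_bay_hall), open(d_office_bay)}
  through step 1 (unlock(d_office_bay)): drop {open(d_office_bay)}, keep {at(bay), open(d_bay_hall)}, require {have(k1), locked(d_office_bay)}
    → {at(bay), have(k1), locked(d_office_bay), open(d_bay_hall)}

== RESULT ==
["at(bay)", "have(k1)", "locked(d_office_bay)", "open(d_bay_hall)"]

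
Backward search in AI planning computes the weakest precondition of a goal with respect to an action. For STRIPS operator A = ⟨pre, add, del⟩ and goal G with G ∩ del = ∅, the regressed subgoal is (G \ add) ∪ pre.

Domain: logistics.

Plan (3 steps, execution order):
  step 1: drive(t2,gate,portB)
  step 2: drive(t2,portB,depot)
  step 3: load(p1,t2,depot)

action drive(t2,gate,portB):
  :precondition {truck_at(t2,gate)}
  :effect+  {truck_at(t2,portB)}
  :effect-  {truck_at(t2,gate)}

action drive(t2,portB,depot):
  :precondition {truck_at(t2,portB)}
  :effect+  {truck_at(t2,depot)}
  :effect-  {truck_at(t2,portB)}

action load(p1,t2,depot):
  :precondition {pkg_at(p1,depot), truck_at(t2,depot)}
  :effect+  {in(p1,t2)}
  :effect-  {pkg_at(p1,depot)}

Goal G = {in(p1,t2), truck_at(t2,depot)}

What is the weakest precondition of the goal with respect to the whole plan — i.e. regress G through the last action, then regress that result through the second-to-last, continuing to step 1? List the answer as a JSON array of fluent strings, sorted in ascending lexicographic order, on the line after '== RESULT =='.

Work backward from the goal:
  through step 3 (load(p1,t2,depot)): drop {in(p1,t2)}, keep {truck_at(t2,depot)}, require {pkg_at(p1,depot), truck_at(t2,depot)}
    → {pkg_at(p1,depot), truck_at(t2,depot)}
  through step 2 (drive(t2,portB,depot)): drop {truck_at(t2,depot)}, keep {pkg_at(p1,depot)}, require {truck_at(t2,portB)}
    → {pkg_at(p1,depot), truck_at(t2,portB)}
  through step 1 (drive(t2,gate,portB)): drop {truck_at(t2,portB)}, keep {pkg_at(p1,depot)}, require {truck_at(t2,gate)}
    → {pkg_at(p1,depot), truck_at(t2,gate)}

== RESULT ==
["pkg_at(p1,depot)", "truck_at(t2,gate)"]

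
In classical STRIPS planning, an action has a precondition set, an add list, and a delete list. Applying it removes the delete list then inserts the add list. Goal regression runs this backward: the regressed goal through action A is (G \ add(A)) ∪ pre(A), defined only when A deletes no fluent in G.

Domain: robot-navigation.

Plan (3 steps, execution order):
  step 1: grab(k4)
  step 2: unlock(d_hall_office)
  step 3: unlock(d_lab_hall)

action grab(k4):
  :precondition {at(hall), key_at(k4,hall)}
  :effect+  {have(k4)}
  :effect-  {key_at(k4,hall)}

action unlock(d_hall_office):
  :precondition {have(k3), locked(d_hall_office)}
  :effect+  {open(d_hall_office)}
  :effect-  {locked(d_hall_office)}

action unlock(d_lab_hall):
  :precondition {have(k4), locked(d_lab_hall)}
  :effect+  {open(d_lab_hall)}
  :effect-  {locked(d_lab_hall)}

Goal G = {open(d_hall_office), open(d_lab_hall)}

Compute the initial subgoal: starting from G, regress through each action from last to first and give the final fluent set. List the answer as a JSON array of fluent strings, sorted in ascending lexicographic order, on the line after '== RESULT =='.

Work backward from the goal:
  through step 3 (unlock(d_lab_hall)): drop {open(d_lab_hall)}, keep {open(d_hall_office)}, require {have(k4), locked(d_lab_hall)}
    → {have(k4), locked(d_lab_hall), open(d_hall_office)}
  through step 2 (unlock(d_hall_office)): drop {open(d_hall_office)}, keep {have(k4), locked(d_lab_hall)}, require {have(k3), locked(d_hall_office)}
    → {have(k3), have(k4), locked(d_hall_office), locked(d_lab_hall)}
  through step 1 (grab(k4)): drop {have(k4)}, keep {have(k3), locked(d_hall_office), locked(d_lab_hall)}, require {at(hall), key_at(k4,hall)}
    → {at(hall), have(k3), key_at(k4,hall), locked(d_hall_office), locked(d_lab_hall)}

== RESULT ==
["at(hall)", "have(k3)", "key_at(k4,hall)", "locked(d_hall_office)", "locked(d_lab_hall)"]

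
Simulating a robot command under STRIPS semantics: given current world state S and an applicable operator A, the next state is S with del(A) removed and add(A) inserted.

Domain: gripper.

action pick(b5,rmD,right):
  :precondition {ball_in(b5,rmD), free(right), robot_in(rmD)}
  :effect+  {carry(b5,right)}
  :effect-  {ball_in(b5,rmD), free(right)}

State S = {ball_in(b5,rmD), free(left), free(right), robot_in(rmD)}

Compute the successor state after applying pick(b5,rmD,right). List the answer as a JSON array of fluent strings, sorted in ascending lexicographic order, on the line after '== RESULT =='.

Progress:
  pre ⊆ S: {ball_in(b5,rmD), free(right), robot_in(rmD)} ⊆ S  — applicable
  S \ del = {free(left), robot_in(rmD)}
  ∪ add   = {carry(b5,right), free(left), robot_in(rmD)}

== RESULT ==
["carry(b5,right)", "free(left)", "robot_in(rmD)"]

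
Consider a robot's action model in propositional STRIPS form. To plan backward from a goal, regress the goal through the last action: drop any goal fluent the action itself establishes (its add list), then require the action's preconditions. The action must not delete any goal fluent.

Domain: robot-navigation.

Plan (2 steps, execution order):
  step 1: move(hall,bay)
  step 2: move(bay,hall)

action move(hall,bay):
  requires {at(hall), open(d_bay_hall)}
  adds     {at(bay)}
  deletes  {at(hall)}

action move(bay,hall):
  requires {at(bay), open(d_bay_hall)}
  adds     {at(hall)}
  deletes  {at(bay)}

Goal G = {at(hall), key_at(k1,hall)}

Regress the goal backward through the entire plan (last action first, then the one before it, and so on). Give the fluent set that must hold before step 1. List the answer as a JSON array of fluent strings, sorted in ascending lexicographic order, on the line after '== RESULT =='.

Work backward from the goal:
  through step 2 (move(bay,hall)): drop {at(hall)}, keep {key_at(k1,hall)}, require {at(bay), open(d_bay_hall)}
    → {at(bay), key_at(k1,hall), open(d_bay_hall)}
  through step 1 (move(hall,bay)): drop {at(bay)}, keep {key_at(k1,hall), open(d_bay_hall)}, require {at(hall), open(d_bay_hall)}
    → {at(hall), key_at(k1,hall), open(d_bay_hall)}

== RESULT ==
["at(hall)", "key_at(k1,hall)", "open(d_bay_hall)"]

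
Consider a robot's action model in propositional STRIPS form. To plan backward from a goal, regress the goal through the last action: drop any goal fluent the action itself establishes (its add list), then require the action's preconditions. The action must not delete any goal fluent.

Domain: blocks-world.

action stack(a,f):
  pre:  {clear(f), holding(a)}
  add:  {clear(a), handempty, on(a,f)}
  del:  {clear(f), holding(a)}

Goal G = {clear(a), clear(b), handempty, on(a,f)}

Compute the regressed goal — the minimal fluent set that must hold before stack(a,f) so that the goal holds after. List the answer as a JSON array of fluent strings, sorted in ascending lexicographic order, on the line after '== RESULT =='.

Regress:
  G ∩ del = {}  (empty — regression defined)
  G \ add = {clear(a), clear(b), handempty, on(a,f)} \ {clear(a), handempty, on(a,f)} = {clear(b)}
  ∪ pre   = {clear(b)} ∪ {clear(f), holding(a)}
          = {clear(b), clear(f), holding(a)}

== RESULT ==
["clear(b)", "clear(f)", "holding(a)"]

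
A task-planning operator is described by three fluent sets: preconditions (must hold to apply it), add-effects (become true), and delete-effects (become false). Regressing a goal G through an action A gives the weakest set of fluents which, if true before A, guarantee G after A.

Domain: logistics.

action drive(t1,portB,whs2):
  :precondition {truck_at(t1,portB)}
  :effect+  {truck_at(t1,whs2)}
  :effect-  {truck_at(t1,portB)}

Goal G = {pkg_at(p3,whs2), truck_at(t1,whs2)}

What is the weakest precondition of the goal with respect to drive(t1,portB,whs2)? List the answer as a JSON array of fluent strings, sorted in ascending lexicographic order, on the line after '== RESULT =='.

Compute (G \ add) ∪ pre:
  G ∩ del = {}  (empty — regression defined)
  G \ add = {pkg_at(p3,whs2), truck_at(t1,whs2)} \ {truck_at(t1,whs2)} = {pkg_at(p3,whs2)}
  ∪ pre   = {pkg_at(p3,whs2)} ∪ {truck_at(t1,portB)}
          = {pkg_at(p3,whs2), truck_at(t1,portB)}

== RESULT ==
["pkg_at(p3,whs2)", "truck_at(t1,portB)"]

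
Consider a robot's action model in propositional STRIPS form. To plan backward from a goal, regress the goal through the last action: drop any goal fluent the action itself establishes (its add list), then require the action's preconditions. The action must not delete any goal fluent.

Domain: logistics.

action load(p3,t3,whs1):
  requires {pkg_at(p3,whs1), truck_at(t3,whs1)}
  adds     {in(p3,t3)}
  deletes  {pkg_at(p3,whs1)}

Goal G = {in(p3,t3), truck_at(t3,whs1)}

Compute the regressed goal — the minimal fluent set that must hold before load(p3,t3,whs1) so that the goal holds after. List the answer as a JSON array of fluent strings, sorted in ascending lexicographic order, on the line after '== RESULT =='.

Regress:
  G ∩ del = {}  (empty — regression defined)
  G \ add = {in(p3,t3), truck_at(t3,whs1)} \ {in(p3,t3)} = {truck_at(t3,whs1)}
  ∪ pre   = {truck_at(t3,whs1)} ∪ {pkg_at(p3,whs1), truck_at(t3,whs1)}
          = {pkg_at(p3,whs1), truck_at(t3,whs1)}

== RESULT ==
["pkg_at(p3,whs1)", "truck_at(t3,whs1)"]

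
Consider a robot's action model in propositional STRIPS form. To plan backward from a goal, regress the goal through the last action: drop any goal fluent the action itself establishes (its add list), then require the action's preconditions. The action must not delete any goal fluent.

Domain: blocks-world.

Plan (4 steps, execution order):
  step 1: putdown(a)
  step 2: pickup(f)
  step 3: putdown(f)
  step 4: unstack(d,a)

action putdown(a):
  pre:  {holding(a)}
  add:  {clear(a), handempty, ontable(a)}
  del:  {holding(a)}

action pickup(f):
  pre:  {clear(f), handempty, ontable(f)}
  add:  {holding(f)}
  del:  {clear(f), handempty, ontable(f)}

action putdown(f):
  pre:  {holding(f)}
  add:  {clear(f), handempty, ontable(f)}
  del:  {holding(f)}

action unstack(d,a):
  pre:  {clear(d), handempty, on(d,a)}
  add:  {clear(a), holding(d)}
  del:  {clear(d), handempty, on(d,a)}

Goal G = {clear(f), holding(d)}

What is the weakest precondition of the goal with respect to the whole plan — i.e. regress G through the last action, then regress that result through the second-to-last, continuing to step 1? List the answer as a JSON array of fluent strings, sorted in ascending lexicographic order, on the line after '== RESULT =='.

Work backward from the goal:
  through step 4 (unstack(d,a)): drop {holding(d)}, keep {clear(f)}, require {clear(d), handempty, on(d,a)}
    → {clear(d), clear(f), handempty, on(d,a)}
  through step 3 (putdown(f)): drop {clear(f), handempty}, keep {clear(d), on(d,a)}, require {holding(f)}
    → {clear(d), holding(f), on(d,a)}
  through step 2 (pickup(f)): drop {holding(f)}, keep {clear(d), on(d,a)}, require {clear(f), handempty, ontable(f)}
    → {clear(d), clear(f), handempty, on(d,a), ontable(f)}
  through step 1 (putdown(a)): drop {handempty}, keep {clear(d), clear(f), on(d,a), ontable(f)}, require {holding(a)}
    → {clear(d), clear(f), holding(a), on(d,a), ontable(f)}

== RESULT ==
["clear(d)", "clear(f)", "holding(a)", "on(d,a)", "ontable(f)"]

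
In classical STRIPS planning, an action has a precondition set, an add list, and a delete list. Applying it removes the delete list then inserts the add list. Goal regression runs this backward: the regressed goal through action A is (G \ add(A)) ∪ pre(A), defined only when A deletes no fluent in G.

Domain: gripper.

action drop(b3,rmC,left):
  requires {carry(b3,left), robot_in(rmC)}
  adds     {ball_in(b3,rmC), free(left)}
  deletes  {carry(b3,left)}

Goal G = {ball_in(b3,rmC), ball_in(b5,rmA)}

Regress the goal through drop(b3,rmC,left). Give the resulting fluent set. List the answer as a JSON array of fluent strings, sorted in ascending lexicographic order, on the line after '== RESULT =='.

Compute (G \ add) ∪ pre:
  G ∩ del = {}  (empty — regression defined)
  G \ add = {ball_in(b3,rmC), ball_in(b5,rmA)} \ {ball_in(b3,rmC), free(left)} = {ball_in(b5,rmA)}
  ∪ pre   = {ball_in(b5,rmA)} ∪ {carry(b3,left), robot_in(rmC)}
          = {ball_in(b5,rmA), carry(b3,left), robot_in(rmC)}

== RESULT ==
["ball_in(b5,rmA)", "carry(b3,left)", "robot_in(rmC)"]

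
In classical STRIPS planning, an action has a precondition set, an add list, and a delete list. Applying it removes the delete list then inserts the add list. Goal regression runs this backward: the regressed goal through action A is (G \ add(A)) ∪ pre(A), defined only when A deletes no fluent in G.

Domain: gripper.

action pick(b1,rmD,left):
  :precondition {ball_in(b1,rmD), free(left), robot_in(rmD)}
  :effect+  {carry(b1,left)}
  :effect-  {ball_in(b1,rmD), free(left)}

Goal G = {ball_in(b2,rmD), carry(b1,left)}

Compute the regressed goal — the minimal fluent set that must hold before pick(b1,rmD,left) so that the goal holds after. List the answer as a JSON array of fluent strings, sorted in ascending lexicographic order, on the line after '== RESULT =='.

Regress:
  G ∩ del = {}  (empty — regression defined)
  G \ add = {ball_in(b2,rmD), carry(b1,left)} \ {carry(b1,left)} = {ball_in(b2,rmD)}
  ∪ pre   = {ball_in(b2,rmD)} ∪ {ball_in(b1,rmD), free(left), robot_in(rmD)}
          = {ball_in(b1,rmD), ball_in(b2,rmD), free(left), robot_in(rmD)}

== RESULT ==
["ball_in(b1,rmD)", "ball_in(b2,rmD)", "free(left)", "robot_in(rmD)"]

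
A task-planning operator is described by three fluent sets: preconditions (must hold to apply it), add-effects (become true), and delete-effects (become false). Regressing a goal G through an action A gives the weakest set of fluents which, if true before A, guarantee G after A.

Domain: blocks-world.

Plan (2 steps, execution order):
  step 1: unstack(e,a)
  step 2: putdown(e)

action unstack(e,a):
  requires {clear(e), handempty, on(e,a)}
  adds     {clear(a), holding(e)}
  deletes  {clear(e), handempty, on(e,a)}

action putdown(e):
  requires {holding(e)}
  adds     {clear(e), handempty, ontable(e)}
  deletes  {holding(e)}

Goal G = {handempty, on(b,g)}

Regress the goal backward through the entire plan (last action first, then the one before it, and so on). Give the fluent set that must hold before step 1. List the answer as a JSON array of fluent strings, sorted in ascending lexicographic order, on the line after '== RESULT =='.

Regress step by step:
  through step 2 (putdown(e)): drop {handempty}, keep {on(b,g)}, require {holding(e)}
    → {holding(e), on(b,g)}
  through step 1 (unstack(e,a)): drop {holding(e)}, keep {on(b,g)}, require {clear(e), handempty, on(e,a)}
    → {clear(e), handempty, on(b,g), on(e,a)}

== RESULT ==
["clear(e)", "handempty", "on(b,g)", "on(e,a)"]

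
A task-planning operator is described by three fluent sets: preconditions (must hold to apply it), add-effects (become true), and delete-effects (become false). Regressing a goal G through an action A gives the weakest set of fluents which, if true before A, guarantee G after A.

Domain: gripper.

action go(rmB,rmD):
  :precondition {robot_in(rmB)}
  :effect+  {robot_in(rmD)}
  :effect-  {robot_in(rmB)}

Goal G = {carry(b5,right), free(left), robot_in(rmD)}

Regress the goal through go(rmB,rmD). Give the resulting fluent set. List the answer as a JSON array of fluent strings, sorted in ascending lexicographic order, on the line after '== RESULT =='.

Compute (G \ add) ∪ pre:
  G ∩ del = {}  (empty — regression defined)
  G \ add = {carry(b5,right), free(left), robot_in(rmD)} \ {robot_in(rmD)} = {carry(b5,right), free(left)}
  ∪ pre   = {carry(b5,right), free(left)} ∪ {robot_in(rmB)}
          = {carry(b5,right), free(left), robot_in(rmB)}

== RESULT ==
["carry(b5,right)", "free(left)", "robot_in(rmB)"]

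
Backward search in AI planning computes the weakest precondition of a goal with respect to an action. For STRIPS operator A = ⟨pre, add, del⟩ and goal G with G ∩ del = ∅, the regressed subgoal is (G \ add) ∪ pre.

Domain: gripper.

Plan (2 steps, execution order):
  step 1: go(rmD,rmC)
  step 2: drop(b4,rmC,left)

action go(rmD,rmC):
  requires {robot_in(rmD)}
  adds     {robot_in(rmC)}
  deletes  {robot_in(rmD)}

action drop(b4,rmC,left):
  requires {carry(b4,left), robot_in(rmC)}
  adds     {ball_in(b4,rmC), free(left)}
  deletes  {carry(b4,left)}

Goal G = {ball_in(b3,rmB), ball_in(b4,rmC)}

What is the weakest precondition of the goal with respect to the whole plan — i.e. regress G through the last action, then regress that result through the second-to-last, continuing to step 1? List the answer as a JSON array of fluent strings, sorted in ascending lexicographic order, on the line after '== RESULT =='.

Work backward from the goal:
  through step 2 (drop(b4,rmC,left)): drop {ball_in(b4,rmC)}, keep {ball_in(b3,rmB)}, require {carry(b4,left), robot_in(rmC)}
    → {ball_in(b3,rmB), carry(b4,left), robot_in(rmC)}
  through step 1 (go(rmD,rmC)): drop {robot_in(rmC)}, keep {ball_in(b3,rmB), carry(b4,left)}, require {robot_in(rmD)}
    → {ball_in(b3,rmB), carry(b4,left), robot_in(rmD)}

== RESULT ==
["ball_in(b3,rmB)", "carry(b4,left)", "robot_in(rmD)"]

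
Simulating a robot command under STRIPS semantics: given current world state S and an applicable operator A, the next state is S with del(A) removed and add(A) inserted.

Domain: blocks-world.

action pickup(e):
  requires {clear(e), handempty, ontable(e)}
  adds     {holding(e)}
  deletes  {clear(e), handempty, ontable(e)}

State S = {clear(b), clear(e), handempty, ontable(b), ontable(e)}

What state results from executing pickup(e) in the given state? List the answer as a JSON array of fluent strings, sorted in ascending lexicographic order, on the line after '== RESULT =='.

Progress:
  pre ⊆ S: {clear(e), handempty, ontable(e)} ⊆ S  — applicable
  S \ del = {clear(b), ontable(b)}
  ∪ add   = {clear(b), holding(e), ontable(b)}

== RESULT ==
["clear(b)", "holding(e)", "ontable(b)"]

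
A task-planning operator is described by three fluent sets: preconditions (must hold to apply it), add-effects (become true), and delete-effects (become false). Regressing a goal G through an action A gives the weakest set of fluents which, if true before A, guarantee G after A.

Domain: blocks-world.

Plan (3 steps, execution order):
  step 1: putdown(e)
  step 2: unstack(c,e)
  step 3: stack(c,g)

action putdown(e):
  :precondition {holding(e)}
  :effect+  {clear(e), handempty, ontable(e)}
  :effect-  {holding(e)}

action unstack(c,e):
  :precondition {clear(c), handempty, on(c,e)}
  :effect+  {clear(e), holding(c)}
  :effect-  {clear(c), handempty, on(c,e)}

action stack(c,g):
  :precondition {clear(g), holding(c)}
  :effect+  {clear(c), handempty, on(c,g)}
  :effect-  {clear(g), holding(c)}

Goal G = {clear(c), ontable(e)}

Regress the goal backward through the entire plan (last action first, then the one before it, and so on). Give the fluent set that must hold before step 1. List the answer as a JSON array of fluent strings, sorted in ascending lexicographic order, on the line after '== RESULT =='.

Regress step by step:
  through step 3 (stack(c,g)): drop {clear(c)}, keep {ontable(e)}, require {clear(g), holding(c)}
    → {clear(g), holding(c), ontable(e)}
  through step 2 (unstack(c,e)): drop {holding(c)}, keep {clear(g), ontable(e)}, require {clear(c), handempty, on(c,e)}
    → {clear(c), clear(g), handempty, on(c,e), ontable(e)}
  through step 1 (putdown(e)): drop {handempty, ontable(e)}, keep {clear(c), clear(g), on(c,e)}, require {holding(e)}
    → {clear(c), clear(g), holding(e), on(c,e)}

== RESULT ==
["clear(c)", "clear(g)", "holding(e)", "on(c,e)"]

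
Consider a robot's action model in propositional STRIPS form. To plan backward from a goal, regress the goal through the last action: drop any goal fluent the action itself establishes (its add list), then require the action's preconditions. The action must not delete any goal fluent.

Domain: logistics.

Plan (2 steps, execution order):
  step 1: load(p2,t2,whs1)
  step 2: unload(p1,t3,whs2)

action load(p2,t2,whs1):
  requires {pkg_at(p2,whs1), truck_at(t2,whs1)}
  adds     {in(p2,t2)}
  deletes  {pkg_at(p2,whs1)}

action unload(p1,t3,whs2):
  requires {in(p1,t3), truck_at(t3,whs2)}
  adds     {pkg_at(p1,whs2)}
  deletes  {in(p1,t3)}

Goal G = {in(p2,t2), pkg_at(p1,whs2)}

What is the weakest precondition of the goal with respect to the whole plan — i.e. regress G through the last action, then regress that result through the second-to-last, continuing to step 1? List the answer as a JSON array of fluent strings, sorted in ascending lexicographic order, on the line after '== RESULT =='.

Work backward from the goal:
  through step 2 (unload(p1,t3,whs2)): drop {pkg_at(p1,whs2)}, keep {in(p2,t2)}, require {in(p1,t3), truck_at(t3,whs2)}
    → {in(p1,t3), in(p2,t2), truck_at(t3,whs2)}
  through step 1 (load(p2,t2,whs1)): drop {in(p2,t2)}, keep {in(p1,t3), truck_at(t3,whs2)}, require {pkg_at(p2,whs1), truck_at(t2,whs1)}
    → {in(p1,t3), pkg_at(p2,whs1), truck_at(t2,whs1), truck_at(t3,whs2)}

== RESULT ==
["in(p1,t3)", "pkg_at(p2,whs1)", "truck_at(t2,whs1)", "truck_at(t3,whs2)"]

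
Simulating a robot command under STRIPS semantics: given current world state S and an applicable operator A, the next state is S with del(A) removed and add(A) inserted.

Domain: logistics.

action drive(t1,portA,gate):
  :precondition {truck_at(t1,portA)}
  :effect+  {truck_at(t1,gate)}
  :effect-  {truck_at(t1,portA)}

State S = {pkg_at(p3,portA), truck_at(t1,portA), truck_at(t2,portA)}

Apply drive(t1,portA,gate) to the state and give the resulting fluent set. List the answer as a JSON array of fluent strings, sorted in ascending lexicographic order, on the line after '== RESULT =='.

Compute (S \ del) ∪ add:
  pre ⊆ S: {truck_at(t1,portA)} ⊆ S  — applicable
  S \ del = {pkg_at(p3,portA), truck_at(t2,portA)}
  ∪ add   = {pkg_at(p3,portA), truck_at(t1,gate), truck_at(t2,portA)}

== RESULT ==
["pkg_at(p3,portA)", "truck_at(t1,gate)", "truck_at(t2,portA)"]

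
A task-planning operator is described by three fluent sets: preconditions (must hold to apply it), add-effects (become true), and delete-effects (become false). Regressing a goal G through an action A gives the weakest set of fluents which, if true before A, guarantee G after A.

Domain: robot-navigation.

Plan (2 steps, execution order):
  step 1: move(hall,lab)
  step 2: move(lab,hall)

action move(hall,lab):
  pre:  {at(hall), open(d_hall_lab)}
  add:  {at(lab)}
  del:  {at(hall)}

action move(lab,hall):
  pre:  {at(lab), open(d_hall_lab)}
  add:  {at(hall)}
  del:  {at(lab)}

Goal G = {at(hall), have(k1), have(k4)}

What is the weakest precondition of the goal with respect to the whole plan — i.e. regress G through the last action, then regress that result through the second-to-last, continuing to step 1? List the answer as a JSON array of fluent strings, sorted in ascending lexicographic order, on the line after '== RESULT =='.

Work backward from the goal:
  through step 2 (move(lab,hall)): drop {at(hall)}, keep {have(k1), have(k4)}, require {at(lab), open(d_hall_lab)}
    → {at(lab), have(k1), have(k4), open(d_hall_lab)}
  through step 1 (move(hall,lab)): drop {at(lab)}, keep {have(k1), have(k4), open(d_hall_lab)}, require {at(hall), open(d_hall_lab)}
    → {at(hall), have(k1), have(k4), open(d_hall_lab)}

== RESULT ==
["at(hall)", "have(k1)", "have(k4)", "open(d_hall_lab)"]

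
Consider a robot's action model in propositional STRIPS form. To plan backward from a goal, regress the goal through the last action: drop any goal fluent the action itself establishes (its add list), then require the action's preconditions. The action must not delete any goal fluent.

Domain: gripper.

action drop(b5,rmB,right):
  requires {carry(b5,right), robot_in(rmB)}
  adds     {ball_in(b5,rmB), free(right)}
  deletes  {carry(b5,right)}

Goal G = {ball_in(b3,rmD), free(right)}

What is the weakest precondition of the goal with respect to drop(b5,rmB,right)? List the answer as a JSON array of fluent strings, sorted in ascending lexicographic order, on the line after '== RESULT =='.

Regress:
  G ∩ del = {}  (empty — regression defined)
  G \ add = {ball_in(b3,rmD), free(right)} \ {ball_in(b5,rmB), free(right)} = {ball_in(b3,rmD)}
  ∪ pre   = {ball_in(b3,rmD)} ∪ {carry(b5,right), robot_in(rmB)}
          = {ball_in(b3,rmD), carry(b5,right), robot_in(rmB)}

== RESULT ==
["ball_in(b3,rmD)", "carry(b5,right)", "robot_in(rmB)"]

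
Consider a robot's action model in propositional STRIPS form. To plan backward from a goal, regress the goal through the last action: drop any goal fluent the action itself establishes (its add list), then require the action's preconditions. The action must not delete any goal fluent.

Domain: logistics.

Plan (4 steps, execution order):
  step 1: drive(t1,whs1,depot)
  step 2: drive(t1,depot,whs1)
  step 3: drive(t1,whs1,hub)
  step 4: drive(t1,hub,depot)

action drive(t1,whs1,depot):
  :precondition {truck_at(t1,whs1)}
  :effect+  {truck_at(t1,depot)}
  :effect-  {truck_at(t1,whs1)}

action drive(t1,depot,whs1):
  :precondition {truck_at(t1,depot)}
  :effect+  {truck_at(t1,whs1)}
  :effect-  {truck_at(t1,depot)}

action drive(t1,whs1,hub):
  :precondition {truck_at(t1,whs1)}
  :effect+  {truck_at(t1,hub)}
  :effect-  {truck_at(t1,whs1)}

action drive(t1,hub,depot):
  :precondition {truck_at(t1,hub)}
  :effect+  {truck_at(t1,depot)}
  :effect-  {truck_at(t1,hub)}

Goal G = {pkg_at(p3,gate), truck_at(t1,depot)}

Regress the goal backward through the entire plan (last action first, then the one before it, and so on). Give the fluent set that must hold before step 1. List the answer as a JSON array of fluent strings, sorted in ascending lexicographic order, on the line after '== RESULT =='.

Regress step by step:
  through step 4 (drive(t1,hub,depot)): drop {truck_at(t1,depot)}, keep {pkg_at(p3,gate)}, require {truck_at(t1,hub)}
    → {pkg_at(p3,gate), truck_at(t1,hub)}
  through step 3 (drive(t1,whs1,hub)): drop {truck_at(t1,hub)}, keep {pkg_at(p3,gate)}, require {truck_at(t1,whs1)}
    → {pkg_at(p3,gate), truck_at(t1,whs1)}
  through step 2 (drive(t1,depot,whs1)): drop {truck_at(t1,whs1)}, keep {pkg_at(p3,gate)}, require {truck_at(t1,depot)}
    → {pkg_at(p3,gate), truck_at(t1,depot)}
  through step 1 (drive(t1,whs1,depot)): drop {truck_at(t1,depot)}, keep {pkg_at(p3,gate)}, require {truck_at(t1,whs1)}
    → {pkg_at(p3,gate), truck_at(t1,whs1)}

== RESULT ==
["pkg_at(p3,gate)", "truck_at(t1,whs1)"]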